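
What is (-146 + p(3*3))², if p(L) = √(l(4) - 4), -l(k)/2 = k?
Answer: 21304 - 584*I*√3 ≈ 21304.0 - 1011.5*I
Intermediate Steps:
l(k) = -2*k
p(L) = 2*I*√3 (p(L) = √(-2*4 - 4) = √(-8 - 4) = √(-12) = 2*I*√3)
(-146 + p(3*3))² = (-146 + 2*I*√3)²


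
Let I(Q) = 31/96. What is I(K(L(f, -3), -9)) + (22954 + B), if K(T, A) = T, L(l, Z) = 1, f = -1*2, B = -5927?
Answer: 1634623/96 ≈ 17027.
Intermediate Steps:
f = -2
I(Q) = 31/96 (I(Q) = 31*(1/96) = 31/96)
I(K(L(f, -3), -9)) + (22954 + B) = 31/96 + (22954 - 5927) = 31/96 + 17027 = 1634623/96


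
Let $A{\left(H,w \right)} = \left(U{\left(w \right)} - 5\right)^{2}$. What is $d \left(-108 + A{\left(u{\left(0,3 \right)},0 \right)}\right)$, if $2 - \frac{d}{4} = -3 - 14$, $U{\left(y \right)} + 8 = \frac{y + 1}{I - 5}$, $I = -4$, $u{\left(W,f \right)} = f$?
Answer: $\frac{393376}{81} \approx 4856.5$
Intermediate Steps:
$U{\left(y \right)} = - \frac{73}{9} - \frac{y}{9}$ ($U{\left(y \right)} = -8 + \frac{y + 1}{-4 - 5} = -8 + \frac{1 + y}{-9} = -8 + \left(1 + y\right) \left(- \frac{1}{9}\right) = -8 - \left(\frac{1}{9} + \frac{y}{9}\right) = - \frac{73}{9} - \frac{y}{9}$)
$A{\left(H,w \right)} = \left(- \frac{118}{9} - \frac{w}{9}\right)^{2}$ ($A{\left(H,w \right)} = \left(\left(- \frac{73}{9} - \frac{w}{9}\right) - 5\right)^{2} = \left(- \frac{118}{9} - \frac{w}{9}\right)^{2}$)
$d = 76$ ($d = 8 - 4 \left(-3 - 14\right) = 8 - -68 = 8 + 68 = 76$)
$d \left(-108 + A{\left(u{\left(0,3 \right)},0 \right)}\right) = 76 \left(-108 + \frac{\left(118 + 0\right)^{2}}{81}\right) = 76 \left(-108 + \frac{118^{2}}{81}\right) = 76 \left(-108 + \frac{1}{81} \cdot 13924\right) = 76 \left(-108 + \frac{13924}{81}\right) = 76 \cdot \frac{5176}{81} = \frac{393376}{81}$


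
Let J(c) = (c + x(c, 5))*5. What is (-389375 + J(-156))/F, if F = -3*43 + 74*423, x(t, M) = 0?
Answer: -390155/31173 ≈ -12.516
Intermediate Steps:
F = 31173 (F = -129 + 31302 = 31173)
J(c) = 5*c (J(c) = (c + 0)*5 = c*5 = 5*c)
(-389375 + J(-156))/F = (-389375 + 5*(-156))/31173 = (-389375 - 780)*(1/31173) = -390155*1/31173 = -390155/31173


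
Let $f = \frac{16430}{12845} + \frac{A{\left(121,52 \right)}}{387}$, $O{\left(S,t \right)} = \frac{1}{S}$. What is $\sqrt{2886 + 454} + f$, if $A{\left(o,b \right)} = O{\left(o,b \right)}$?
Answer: $\frac{153876091}{120298563} + 2 \sqrt{835} \approx 59.072$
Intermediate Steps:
$A{\left(o,b \right)} = \frac{1}{o}$
$f = \frac{153876091}{120298563}$ ($f = \frac{16430}{12845} + \frac{1}{121 \cdot 387} = 16430 \cdot \frac{1}{12845} + \frac{1}{121} \cdot \frac{1}{387} = \frac{3286}{2569} + \frac{1}{46827} = \frac{153876091}{120298563} \approx 1.2791$)
$\sqrt{2886 + 454} + f = \sqrt{2886 + 454} + \frac{153876091}{120298563} = \sqrt{3340} + \frac{153876091}{120298563} = 2 \sqrt{835} + \frac{153876091}{120298563} = \frac{153876091}{120298563} + 2 \sqrt{835}$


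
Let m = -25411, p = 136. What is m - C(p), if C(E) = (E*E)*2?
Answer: -62403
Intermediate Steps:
C(E) = 2*E² (C(E) = E²*2 = 2*E²)
m - C(p) = -25411 - 2*136² = -25411 - 2*18496 = -25411 - 1*36992 = -25411 - 36992 = -62403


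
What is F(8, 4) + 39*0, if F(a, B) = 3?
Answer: 3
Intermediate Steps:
F(8, 4) + 39*0 = 3 + 39*0 = 3 + 0 = 3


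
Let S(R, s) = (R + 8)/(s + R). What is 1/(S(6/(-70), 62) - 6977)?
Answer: -2167/15118882 ≈ -0.00014333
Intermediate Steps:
S(R, s) = (8 + R)/(R + s)
1/(S(6/(-70), 62) - 6977) = 1/((8 + 6/(-70))/(6/(-70) + 62) - 6977) = 1/((8 + 6*(-1/70))/(6*(-1/70) + 62) - 6977) = 1/((8 - 3/35)/(-3/35 + 62) - 6977) = 1/((277/35)/(2167/35) - 6977) = 1/((35/2167)*(277/35) - 6977) = 1/(277/2167 - 6977) = 1/(-15118882/2167) = -2167/15118882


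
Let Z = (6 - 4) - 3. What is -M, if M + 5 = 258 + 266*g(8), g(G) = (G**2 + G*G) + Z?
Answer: -34035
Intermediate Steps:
Z = -1 (Z = 2 - 3 = -1)
g(G) = -1 + 2*G**2 (g(G) = (G**2 + G*G) - 1 = (G**2 + G**2) - 1 = 2*G**2 - 1 = -1 + 2*G**2)
M = 34035 (M = -5 + (258 + 266*(-1 + 2*8**2)) = -5 + (258 + 266*(-1 + 2*64)) = -5 + (258 + 266*(-1 + 128)) = -5 + (258 + 266*127) = -5 + (258 + 33782) = -5 + 34040 = 34035)
-M = -1*34035 = -34035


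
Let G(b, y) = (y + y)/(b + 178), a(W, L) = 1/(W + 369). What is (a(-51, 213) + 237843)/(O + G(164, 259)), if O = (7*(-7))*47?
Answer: -4311142275/41716724 ≈ -103.34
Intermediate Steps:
O = -2303 (O = -49*47 = -2303)
a(W, L) = 1/(369 + W)
G(b, y) = 2*y/(178 + b) (G(b, y) = (2*y)/(178 + b) = 2*y/(178 + b))
(a(-51, 213) + 237843)/(O + G(164, 259)) = (1/(369 - 51) + 237843)/(-2303 + 2*259/(178 + 164)) = (1/318 + 237843)/(-2303 + 2*259/342) = (1/318 + 237843)/(-2303 + 2*259*(1/342)) = 75634075/(318*(-2303 + 259/171)) = 75634075/(318*(-393554/171)) = (75634075/318)*(-171/393554) = -4311142275/41716724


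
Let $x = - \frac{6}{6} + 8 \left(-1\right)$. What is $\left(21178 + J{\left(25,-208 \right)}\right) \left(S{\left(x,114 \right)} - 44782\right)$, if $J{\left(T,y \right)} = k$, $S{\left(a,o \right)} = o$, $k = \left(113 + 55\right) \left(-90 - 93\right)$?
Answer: $427294088$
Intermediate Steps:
$x = -9$ ($x = \left(-6\right) \frac{1}{6} - 8 = -1 - 8 = -9$)
$k = -30744$ ($k = 168 \left(-183\right) = -30744$)
$J{\left(T,y \right)} = -30744$
$\left(21178 + J{\left(25,-208 \right)}\right) \left(S{\left(x,114 \right)} - 44782\right) = \left(21178 - 30744\right) \left(114 - 44782\right) = \left(-9566\right) \left(-44668\right) = 427294088$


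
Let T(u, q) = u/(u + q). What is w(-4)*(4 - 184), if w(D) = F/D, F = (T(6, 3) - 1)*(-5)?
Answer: 75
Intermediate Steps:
T(u, q) = u/(q + u)
F = 5/3 (F = (6/(3 + 6) - 1)*(-5) = (6/9 - 1)*(-5) = (6*(1/9) - 1)*(-5) = (2/3 - 1)*(-5) = -1/3*(-5) = 5/3 ≈ 1.6667)
w(D) = 5/(3*D)
w(-4)*(4 - 184) = ((5/3)/(-4))*(4 - 184) = ((5/3)*(-1/4))*(-180) = -5/12*(-180) = 75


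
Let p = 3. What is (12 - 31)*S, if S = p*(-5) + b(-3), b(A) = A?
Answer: 342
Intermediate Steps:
S = -18 (S = 3*(-5) - 3 = -15 - 3 = -18)
(12 - 31)*S = (12 - 31)*(-18) = -19*(-18) = 342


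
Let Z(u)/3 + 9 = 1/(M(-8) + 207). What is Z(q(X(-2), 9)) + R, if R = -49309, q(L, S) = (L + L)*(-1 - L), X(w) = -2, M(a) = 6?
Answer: -3502855/71 ≈ -49336.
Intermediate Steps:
q(L, S) = 2*L*(-1 - L) (q(L, S) = (2*L)*(-1 - L) = 2*L*(-1 - L))
Z(u) = -1916/71 (Z(u) = -27 + 3/(6 + 207) = -27 + 3/213 = -27 + 3*(1/213) = -27 + 1/71 = -1916/71)
Z(q(X(-2), 9)) + R = -1916/71 - 49309 = -3502855/71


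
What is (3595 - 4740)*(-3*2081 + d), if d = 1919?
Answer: 4950980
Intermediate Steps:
(3595 - 4740)*(-3*2081 + d) = (3595 - 4740)*(-3*2081 + 1919) = -1145*(-6243 + 1919) = -1145*(-4324) = 4950980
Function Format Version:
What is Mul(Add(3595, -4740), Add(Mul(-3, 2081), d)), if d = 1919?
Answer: 4950980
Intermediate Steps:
Mul(Add(3595, -4740), Add(Mul(-3, 2081), d)) = Mul(Add(3595, -4740), Add(Mul(-3, 2081), 1919)) = Mul(-1145, Add(-6243, 1919)) = Mul(-1145, -4324) = 4950980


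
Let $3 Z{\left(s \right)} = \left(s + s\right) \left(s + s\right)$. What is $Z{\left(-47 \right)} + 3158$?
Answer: $\frac{18310}{3} \approx 6103.3$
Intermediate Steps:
$Z{\left(s \right)} = \frac{4 s^{2}}{3}$ ($Z{\left(s \right)} = \frac{\left(s + s\right) \left(s + s\right)}{3} = \frac{2 s 2 s}{3} = \frac{4 s^{2}}{3}$)
$Z{\left(-47 \right)} + 3158 = \frac{4 \left(-47\right)^{2}}{3} + 3158 = \frac{4}{3} \cdot 2209 + 3158 = \frac{8836}{3} + 3158 = \frac{18310}{3}$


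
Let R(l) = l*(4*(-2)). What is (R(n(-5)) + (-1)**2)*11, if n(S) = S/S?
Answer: -77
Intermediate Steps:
n(S) = 1
R(l) = -8*l (R(l) = l*(-8) = -8*l)
(R(n(-5)) + (-1)**2)*11 = (-8*1 + (-1)**2)*11 = (-8 + 1)*11 = -7*11 = -77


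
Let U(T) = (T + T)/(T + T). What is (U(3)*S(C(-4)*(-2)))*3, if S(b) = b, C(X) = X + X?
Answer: 48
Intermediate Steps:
C(X) = 2*X
U(T) = 1 (U(T) = (2*T)/((2*T)) = (2*T)*(1/(2*T)) = 1)
(U(3)*S(C(-4)*(-2)))*3 = (1*((2*(-4))*(-2)))*3 = (1*(-8*(-2)))*3 = (1*16)*3 = 16*3 = 48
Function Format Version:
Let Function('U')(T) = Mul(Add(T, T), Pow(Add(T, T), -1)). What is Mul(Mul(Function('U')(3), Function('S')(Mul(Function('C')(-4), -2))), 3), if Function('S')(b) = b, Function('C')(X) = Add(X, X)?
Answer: 48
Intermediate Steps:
Function('C')(X) = Mul(2, X)
Function('U')(T) = 1 (Function('U')(T) = Mul(Mul(2, T), Pow(Mul(2, T), -1)) = Mul(Mul(2, T), Mul(Rational(1, 2), Pow(T, -1))) = 1)
Mul(Mul(Function('U')(3), Function('S')(Mul(Function('C')(-4), -2))), 3) = Mul(Mul(1, Mul(Mul(2, -4), -2)), 3) = Mul(Mul(1, Mul(-8, -2)), 3) = Mul(Mul(1, 16), 3) = Mul(16, 3) = 48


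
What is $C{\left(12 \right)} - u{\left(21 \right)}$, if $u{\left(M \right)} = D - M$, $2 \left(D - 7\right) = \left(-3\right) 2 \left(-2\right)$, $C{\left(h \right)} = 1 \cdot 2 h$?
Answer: $32$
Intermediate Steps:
$C{\left(h \right)} = 2 h$
$D = 13$ ($D = 7 + \frac{\left(-3\right) 2 \left(-2\right)}{2} = 7 + \frac{\left(-6\right) \left(-2\right)}{2} = 7 + \frac{1}{2} \cdot 12 = 7 + 6 = 13$)
$u{\left(M \right)} = 13 - M$
$C{\left(12 \right)} - u{\left(21 \right)} = 2 \cdot 12 - \left(13 - 21\right) = 24 - \left(13 - 21\right) = 24 - -8 = 24 + 8 = 32$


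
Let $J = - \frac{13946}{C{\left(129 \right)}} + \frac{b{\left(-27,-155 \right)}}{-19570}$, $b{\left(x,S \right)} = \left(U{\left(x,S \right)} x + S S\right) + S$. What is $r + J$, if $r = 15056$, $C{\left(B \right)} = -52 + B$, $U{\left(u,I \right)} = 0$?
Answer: $\frac{2241297463}{150689} \approx 14874.0$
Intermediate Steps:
$b{\left(x,S \right)} = S + S^{2}$ ($b{\left(x,S \right)} = \left(0 x + S S\right) + S = \left(0 + S^{2}\right) + S = S^{2} + S = S + S^{2}$)
$J = - \frac{27476121}{150689}$ ($J = - \frac{13946}{-52 + 129} + \frac{\left(-155\right) \left(1 - 155\right)}{-19570} = - \frac{13946}{77} + \left(-155\right) \left(-154\right) \left(- \frac{1}{19570}\right) = \left(-13946\right) \frac{1}{77} + 23870 \left(- \frac{1}{19570}\right) = - \frac{13946}{77} - \frac{2387}{1957} = - \frac{27476121}{150689} \approx -182.34$)
$r + J = 15056 - \frac{27476121}{150689} = \frac{2241297463}{150689}$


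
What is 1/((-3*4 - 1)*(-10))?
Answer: 1/130 ≈ 0.0076923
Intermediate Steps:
1/((-3*4 - 1)*(-10)) = 1/((-12 - 1)*(-10)) = 1/(-13*(-10)) = 1/130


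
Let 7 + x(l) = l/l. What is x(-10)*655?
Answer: -3930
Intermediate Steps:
x(l) = -6 (x(l) = -7 + l/l = -7 + 1 = -6)
x(-10)*655 = -6*655 = -3930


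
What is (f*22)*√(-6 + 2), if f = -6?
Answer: -264*I ≈ -264.0*I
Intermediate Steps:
(f*22)*√(-6 + 2) = (-6*22)*√(-6 + 2) = -264*I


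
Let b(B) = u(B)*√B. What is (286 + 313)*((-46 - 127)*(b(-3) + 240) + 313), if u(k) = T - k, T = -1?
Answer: -24682993 - 207254*I*√3 ≈ -2.4683e+7 - 3.5897e+5*I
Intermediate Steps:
u(k) = -1 - k
b(B) = √B*(-1 - B) (b(B) = (-1 - B)*√B = √B*(-1 - B))
(286 + 313)*((-46 - 127)*(b(-3) + 240) + 313) = (286 + 313)*((-46 - 127)*(√(-3)*(-1 - 1*(-3)) + 240) + 313) = 599*(-173*((I*√3)*(-1 + 3) + 240) + 313) = 599*(-173*((I*√3)*2 + 240) + 313) = 599*(-173*(2*I*√3 + 240) + 313) = 599*(-173*(240 + 2*I*√3) + 313) = 599*((-41520 - 346*I*√3) + 313) = 599*(-41207 - 346*I*√3) = -24682993 - 207254*I*√3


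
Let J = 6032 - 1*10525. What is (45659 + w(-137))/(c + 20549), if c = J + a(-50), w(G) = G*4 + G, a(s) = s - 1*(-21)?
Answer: 44974/16027 ≈ 2.8061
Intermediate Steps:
a(s) = 21 + s (a(s) = s + 21 = 21 + s)
w(G) = 5*G (w(G) = 4*G + G = 5*G)
J = -4493 (J = 6032 - 10525 = -4493)
c = -4522 (c = -4493 + (21 - 50) = -4493 - 29 = -4522)
(45659 + w(-137))/(c + 20549) = (45659 + 5*(-137))/(-4522 + 20549) = (45659 - 685)/16027 = 44974*(1/16027) = 44974/16027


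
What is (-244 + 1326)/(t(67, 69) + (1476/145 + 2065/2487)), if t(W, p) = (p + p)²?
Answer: 390185430/6871522297 ≈ 0.056783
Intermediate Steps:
t(W, p) = 4*p² (t(W, p) = (2*p)² = 4*p²)
(-244 + 1326)/(t(67, 69) + (1476/145 + 2065/2487)) = (-244 + 1326)/(4*69² + (1476/145 + 2065/2487)) = 1082/(4*4761 + (1476*(1/145) + 2065*(1/2487))) = 1082/(19044 + (1476/145 + 2065/2487)) = 1082/(19044 + 3970237/360615) = 1082/(6871522297/360615) = 1082*(360615/6871522297) = 390185430/6871522297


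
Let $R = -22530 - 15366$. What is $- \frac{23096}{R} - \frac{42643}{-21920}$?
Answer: $\frac{265282931}{103835040} \approx 2.5548$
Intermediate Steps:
$R = -37896$
$- \frac{23096}{R} - \frac{42643}{-21920} = - \frac{23096}{-37896} - \frac{42643}{-21920} = \left(-23096\right) \left(- \frac{1}{37896}\right) - - \frac{42643}{21920} = \frac{2887}{4737} + \frac{42643}{21920} = \frac{265282931}{103835040}$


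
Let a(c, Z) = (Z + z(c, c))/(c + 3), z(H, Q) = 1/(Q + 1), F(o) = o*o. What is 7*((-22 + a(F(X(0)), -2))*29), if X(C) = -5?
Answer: -465943/104 ≈ -4480.2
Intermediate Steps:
F(o) = o²
z(H, Q) = 1/(1 + Q)
a(c, Z) = (Z + 1/(1 + c))/(3 + c) (a(c, Z) = (Z + 1/(1 + c))/(c + 3) = (Z + 1/(1 + c))/(3 + c))
7*((-22 + a(F(X(0)), -2))*29) = 7*((-22 + (1 - 2*(1 + (-5)²))/((1 + (-5)²)*(3 + (-5)²)))*29) = 7*((-22 + (1 - 2*(1 + 25))/((1 + 25)*(3 + 25)))*29) = 7*((-22 + (1 - 2*26)/(26*28))*29) = 7*((-22 + (1/26)*(1/28)*(1 - 52))*29) = 7*((-22 + (1/26)*(1/28)*(-51))*29) = 7*((-22 - 51/728)*29) = 7*(-16067/728*29) = 7*(-465943/728) = -465943/104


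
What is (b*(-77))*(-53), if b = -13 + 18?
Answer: 20405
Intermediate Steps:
b = 5
(b*(-77))*(-53) = (5*(-77))*(-53) = -385*(-53) = 20405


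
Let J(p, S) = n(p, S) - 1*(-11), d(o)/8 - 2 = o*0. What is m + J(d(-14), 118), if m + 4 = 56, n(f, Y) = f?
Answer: 79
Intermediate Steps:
d(o) = 16 (d(o) = 16 + 8*(o*0) = 16 + 8*0 = 16 + 0 = 16)
m = 52 (m = -4 + 56 = 52)
J(p, S) = 11 + p (J(p, S) = p - 1*(-11) = p + 11 = 11 + p)
m + J(d(-14), 118) = 52 + (11 + 16) = 52 + 27 = 79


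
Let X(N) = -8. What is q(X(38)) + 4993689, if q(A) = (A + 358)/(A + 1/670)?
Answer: 26760944851/5359 ≈ 4.9936e+6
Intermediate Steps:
q(A) = (358 + A)/(1/670 + A) (q(A) = (358 + A)/(A + 1/670) = (358 + A)/(1/670 + A))
q(X(38)) + 4993689 = 670*(358 - 8)/(1 + 670*(-8)) + 4993689 = 670*350/(1 - 5360) + 4993689 = 670*350/(-5359) + 4993689 = 670*(-1/5359)*350 + 4993689 = -234500/5359 + 4993689 = 26760944851/5359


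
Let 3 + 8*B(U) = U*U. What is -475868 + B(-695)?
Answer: -1661961/4 ≈ -4.1549e+5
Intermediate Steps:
B(U) = -3/8 + U**2/8 (B(U) = -3/8 + (U*U)/8 = -3/8 + U**2/8)
-475868 + B(-695) = -475868 + (-3/8 + (1/8)*(-695)**2) = -475868 + (-3/8 + (1/8)*483025) = -475868 + (-3/8 + 483025/8) = -475868 + 241511/4 = -1661961/4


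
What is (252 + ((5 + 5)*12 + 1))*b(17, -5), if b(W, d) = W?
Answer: 6341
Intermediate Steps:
(252 + ((5 + 5)*12 + 1))*b(17, -5) = (252 + ((5 + 5)*12 + 1))*17 = (252 + (10*12 + 1))*17 = (252 + (120 + 1))*17 = (252 + 121)*17 = 373*17 = 6341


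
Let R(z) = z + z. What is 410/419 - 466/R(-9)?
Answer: 101317/3771 ≈ 26.867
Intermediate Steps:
R(z) = 2*z
410/419 - 466/R(-9) = 410/419 - 466/(2*(-9)) = 410*(1/419) - 466/(-18) = 410/419 - 466*(-1/18) = 410/419 + 233/9 = 101317/3771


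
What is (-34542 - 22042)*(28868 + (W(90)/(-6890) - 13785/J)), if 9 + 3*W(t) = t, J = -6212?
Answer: -8739857421567118/5350085 ≈ -1.6336e+9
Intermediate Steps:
W(t) = -3 + t/3
(-34542 - 22042)*(28868 + (W(90)/(-6890) - 13785/J)) = (-34542 - 22042)*(28868 + ((-3 + (⅓)*90)/(-6890) - 13785/(-6212))) = -56584*(28868 + ((-3 + 30)*(-1/6890) - 13785*(-1/6212))) = -56584*(28868 + (27*(-1/6890) + 13785/6212)) = -56584*(28868 + (-27/6890 + 13785/6212)) = -56584*(28868 + 47405463/21400340) = -56584*617832420583/21400340 = -8739857421567118/5350085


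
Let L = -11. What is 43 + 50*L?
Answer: -507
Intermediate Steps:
43 + 50*L = 43 + 50*(-11) = 43 - 550 = -507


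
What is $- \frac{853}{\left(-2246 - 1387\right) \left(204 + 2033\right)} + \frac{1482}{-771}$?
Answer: $- \frac{4014529153}{2088644397} \approx -1.9221$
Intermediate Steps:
$- \frac{853}{\left(-2246 - 1387\right) \left(204 + 2033\right)} + \frac{1482}{-771} = - \frac{853}{\left(-3633\right) 2237} + 1482 \left(- \frac{1}{771}\right) = - \frac{853}{-8127021} - \frac{494}{257} = \left(-853\right) \left(- \frac{1}{8127021}\right) - \frac{494}{257} = \frac{853}{8127021} - \frac{494}{257} = - \frac{4014529153}{2088644397}$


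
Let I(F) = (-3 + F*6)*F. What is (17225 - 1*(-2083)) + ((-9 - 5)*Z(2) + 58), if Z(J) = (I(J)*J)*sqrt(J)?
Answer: 19366 - 504*sqrt(2) ≈ 18653.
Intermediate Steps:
I(F) = F*(-3 + 6*F) (I(F) = (-3 + 6*F)*F = F*(-3 + 6*F))
Z(J) = 3*J**(5/2)*(-1 + 2*J) (Z(J) = ((3*J*(-1 + 2*J))*J)*sqrt(J) = (3*J**2*(-1 + 2*J))*sqrt(J) = 3*J**(5/2)*(-1 + 2*J))
(17225 - 1*(-2083)) + ((-9 - 5)*Z(2) + 58) = (17225 - 1*(-2083)) + ((-9 - 5)*(2**(5/2)*(-3 + 6*2)) + 58) = (17225 + 2083) + (-14*4*sqrt(2)*(-3 + 12) + 58) = 19308 + (-14*4*sqrt(2)*9 + 58) = 19308 + (-504*sqrt(2) + 58) = 19308 + (58 - 504*sqrt(2)) = 19366 - 504*sqrt(2)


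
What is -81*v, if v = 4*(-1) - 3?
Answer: 567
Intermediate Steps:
v = -7 (v = -4 - 3 = -7)
-81*v = -81*(-7) = 567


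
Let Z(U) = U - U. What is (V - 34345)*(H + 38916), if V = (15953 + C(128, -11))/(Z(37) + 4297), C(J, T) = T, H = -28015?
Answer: -1608600865223/4297 ≈ -3.7435e+8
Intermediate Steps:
Z(U) = 0
V = 15942/4297 (V = (15953 - 11)/(0 + 4297) = 15942/4297 ≈ 3.7100)
(V - 34345)*(H + 38916) = (15942/4297 - 34345)*(-28015 + 38916) = -147564523/4297*10901 = -1608600865223/4297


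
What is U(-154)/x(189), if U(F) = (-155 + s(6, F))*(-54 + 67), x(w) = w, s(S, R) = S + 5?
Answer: -208/21 ≈ -9.9048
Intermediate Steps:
s(S, R) = 5 + S
U(F) = -1872 (U(F) = (-155 + (5 + 6))*(-54 + 67) = (-155 + 11)*13 = -144*13 = -1872)
U(-154)/x(189) = -1872/189 = -1872*1/189 = -208/21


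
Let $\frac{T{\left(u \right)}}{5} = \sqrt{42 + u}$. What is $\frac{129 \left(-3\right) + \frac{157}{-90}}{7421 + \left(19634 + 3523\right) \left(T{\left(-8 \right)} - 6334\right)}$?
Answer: $\frac{5131508897779}{1936021026428517510} + \frac{90021551 \sqrt{34}}{43022689476189278} \approx 2.6627 \cdot 10^{-6}$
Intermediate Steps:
$T{\left(u \right)} = 5 \sqrt{42 + u}$
$\frac{129 \left(-3\right) + \frac{157}{-90}}{7421 + \left(19634 + 3523\right) \left(T{\left(-8 \right)} - 6334\right)} = \frac{129 \left(-3\right) + \frac{157}{-90}}{7421 + \left(19634 + 3523\right) \left(5 \sqrt{42 - 8} - 6334\right)} = \frac{-387 + 157 \left(- \frac{1}{90}\right)}{7421 + 23157 \left(5 \sqrt{34} - 6334\right)} = \frac{-387 - \frac{157}{90}}{7421 + 23157 \left(-6334 + 5 \sqrt{34}\right)} = - \frac{34987}{90 \left(7421 - \left(146676438 - 115785 \sqrt{34}\right)\right)} = - \frac{34987}{90 \left(-146669017 + 115785 \sqrt{34}\right)}$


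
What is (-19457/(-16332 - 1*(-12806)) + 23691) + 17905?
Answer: 146686953/3526 ≈ 41602.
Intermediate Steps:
(-19457/(-16332 - 1*(-12806)) + 23691) + 17905 = (-19457/(-16332 + 12806) + 23691) + 17905 = (-19457/(-3526) + 23691) + 17905 = (-19457*(-1/3526) + 23691) + 17905 = (19457/3526 + 23691) + 17905 = 83553923/3526 + 17905 = 146686953/3526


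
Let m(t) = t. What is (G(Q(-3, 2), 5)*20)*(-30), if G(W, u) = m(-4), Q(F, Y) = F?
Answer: 2400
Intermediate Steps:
G(W, u) = -4
(G(Q(-3, 2), 5)*20)*(-30) = -4*20*(-30) = -80*(-30) = 2400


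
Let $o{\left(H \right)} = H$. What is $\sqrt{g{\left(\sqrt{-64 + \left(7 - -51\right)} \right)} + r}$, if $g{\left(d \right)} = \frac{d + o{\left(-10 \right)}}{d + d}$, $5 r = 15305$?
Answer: $\frac{\sqrt{110214 + 30 i \sqrt{6}}}{6} \approx 55.331 + 0.018446 i$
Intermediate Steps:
$r = 3061$ ($r = \frac{1}{5} \cdot 15305 = 3061$)
$g{\left(d \right)} = \frac{-10 + d}{2 d}$ ($g{\left(d \right)} = \frac{d - 10}{d + d} = \frac{-10 + d}{2 d}$)
$\sqrt{g{\left(\sqrt{-64 + \left(7 - -51\right)} \right)} + r} = \sqrt{\frac{-10 + \sqrt{-64 + \left(7 - -51\right)}}{2 \sqrt{-64 + \left(7 - -51\right)}} + 3061} = \sqrt{\frac{-10 + \sqrt{-64 + \left(7 + 51\right)}}{2 \sqrt{-64 + \left(7 + 51\right)}} + 3061} = \sqrt{\frac{-10 + \sqrt{-64 + 58}}{2 \sqrt{-64 + 58}} + 3061} = \sqrt{\frac{-10 + \sqrt{-6}}{2 \sqrt{-6}} + 3061} = \sqrt{\frac{-10 + i \sqrt{6}}{2 i \sqrt{6}} + 3061} = \sqrt{\frac{- \frac{i \sqrt{6}}{6} \left(-10 + i \sqrt{6}\right)}{2} + 3061} = \sqrt{- \frac{i \sqrt{6} \left(-10 + i \sqrt{6}\right)}{12} + 3061} = \sqrt{3061 - \frac{i \sqrt{6} \left(-10 + i \sqrt{6}\right)}{12}}$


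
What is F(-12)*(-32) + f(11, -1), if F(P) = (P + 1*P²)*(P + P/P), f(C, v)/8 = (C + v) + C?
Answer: 46632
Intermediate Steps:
f(C, v) = 8*v + 16*C (f(C, v) = 8*((C + v) + C) = 8*(v + 2*C) = 8*v + 16*C)
F(P) = (1 + P)*(P + P²) (F(P) = (P + P²)*(P + 1) = (P + P²)*(1 + P) = (1 + P)*(P + P²))
F(-12)*(-32) + f(11, -1) = -12*(1 - 12)²*(-32) + (8*(-1) + 16*11) = -12*(-11)²*(-32) + (-8 + 176) = -12*121*(-32) + 168 = -1452*(-32) + 168 = 46464 + 168 = 46632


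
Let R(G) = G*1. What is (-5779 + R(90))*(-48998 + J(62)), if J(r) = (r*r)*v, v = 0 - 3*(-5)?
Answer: -49278118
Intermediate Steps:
v = 15 (v = 0 + 15 = 15)
J(r) = 15*r² (J(r) = (r*r)*15 = r²*15 = 15*r²)
R(G) = G
(-5779 + R(90))*(-48998 + J(62)) = (-5779 + 90)*(-48998 + 15*62²) = -5689*(-48998 + 15*3844) = -5689*(-48998 + 57660) = -5689*8662 = -49278118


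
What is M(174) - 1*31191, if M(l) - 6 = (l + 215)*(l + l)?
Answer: 104187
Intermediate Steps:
M(l) = 6 + 2*l*(215 + l) (M(l) = 6 + (l + 215)*(l + l) = 6 + (215 + l)*(2*l) = 6 + 2*l*(215 + l))
M(174) - 1*31191 = (6 + 2*174² + 430*174) - 1*31191 = (6 + 2*30276 + 74820) - 31191 = (6 + 60552 + 74820) - 31191 = 135378 - 31191 = 104187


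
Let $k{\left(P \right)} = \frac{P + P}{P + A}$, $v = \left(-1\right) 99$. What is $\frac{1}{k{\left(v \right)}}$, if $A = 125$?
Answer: $- \frac{13}{99} \approx -0.13131$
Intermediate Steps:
$v = -99$
$k{\left(P \right)} = \frac{2 P}{125 + P}$ ($k{\left(P \right)} = \frac{P + P}{P + 125} = \frac{2 P}{125 + P}$)
$\frac{1}{k{\left(v \right)}} = \frac{1}{2 \left(-99\right) \frac{1}{125 - 99}} = \frac{1}{2 \left(-99\right) \frac{1}{26}} = \frac{1}{- \frac{99}{13}} = - \frac{13}{99}$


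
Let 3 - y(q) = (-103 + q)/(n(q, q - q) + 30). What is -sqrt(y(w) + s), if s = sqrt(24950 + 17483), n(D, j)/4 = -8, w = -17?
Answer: -sqrt(-57 + sqrt(42433)) ≈ -12.206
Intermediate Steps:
n(D, j) = -32 (n(D, j) = 4*(-8) = -32)
s = sqrt(42433) ≈ 205.99
y(q) = -97/2 + q/2 (y(q) = 3 - (-103 + q)/(-32 + 30) = 3 - (-103 + q)/(-2) = 3 - (-103 + q)*(-1)/2 = 3 - (103/2 - q/2) = 3 + (-103/2 + q/2) = -97/2 + q/2)
-sqrt(y(w) + s) = -sqrt((-97/2 + (1/2)*(-17)) + sqrt(42433)) = -sqrt((-97/2 - 17/2) + sqrt(42433)) = -sqrt(-57 + sqrt(42433))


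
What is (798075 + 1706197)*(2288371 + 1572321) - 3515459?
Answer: 9668219360765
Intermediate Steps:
(798075 + 1706197)*(2288371 + 1572321) - 3515459 = 2504272*3860692 - 3515459 = 9668222876224 - 3515459 = 9668219360765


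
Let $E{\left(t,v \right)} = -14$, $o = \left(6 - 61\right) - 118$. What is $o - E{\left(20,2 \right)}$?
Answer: $-159$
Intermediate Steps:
$o = -173$ ($o = \left(6 - 61\right) - 118 = -55 - 118 = -173$)
$o - E{\left(20,2 \right)} = -173 - -14 = -173 + 14 = -159$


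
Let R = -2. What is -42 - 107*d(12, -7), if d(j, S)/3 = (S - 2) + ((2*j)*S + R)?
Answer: 57417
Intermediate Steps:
d(j, S) = -12 + 3*S + 6*S*j (d(j, S) = 3*((S - 2) + ((2*j)*S - 2)) = 3*((-2 + S) + (2*S*j - 2)) = 3*((-2 + S) + (-2 + 2*S*j)) = 3*(-4 + S + 2*S*j) = -12 + 3*S + 6*S*j)
-42 - 107*d(12, -7) = -42 - 107*(-12 + 3*(-7) + 6*(-7)*12) = -42 - 107*(-12 - 21 - 504) = -42 - 107*(-537) = -42 + 57459 = 57417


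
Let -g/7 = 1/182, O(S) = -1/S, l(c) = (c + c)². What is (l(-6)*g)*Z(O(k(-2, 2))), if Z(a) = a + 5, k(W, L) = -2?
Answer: -396/13 ≈ -30.462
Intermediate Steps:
l(c) = 4*c² (l(c) = (2*c)² = 4*c²)
g = -1/26 (g = -7/182 = -7*1/182 = -1/26 ≈ -0.038462)
Z(a) = 5 + a
(l(-6)*g)*Z(O(k(-2, 2))) = ((4*(-6)²)*(-1/26))*(5 - 1/(-2)) = ((4*36)*(-1/26))*(5 - 1*(-½)) = (144*(-1/26))*(5 + ½) = -72/13*11/2 = -396/13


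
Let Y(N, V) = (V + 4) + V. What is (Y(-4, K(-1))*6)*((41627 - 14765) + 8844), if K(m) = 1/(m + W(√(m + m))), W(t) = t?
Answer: 428472*(I + 2*√2)/(I + √2) ≈ 7.1412e+5 - 2.0198e+5*I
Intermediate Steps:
K(m) = 1/(m + √2*√m) (K(m) = 1/(m + √(m + m)) = 1/(m + √(2*m)) = 1/(m + √2*√m))
Y(N, V) = 4 + 2*V (Y(N, V) = (4 + V) + V = 4 + 2*V)
(Y(-4, K(-1))*6)*((41627 - 14765) + 8844) = ((4 + 2/(-1 + √2*√(-1)))*6)*((41627 - 14765) + 8844) = ((4 + 2/(-1 + √2*I))*6)*(26862 + 8844) = ((4 + 2/(-1 + I*√2))*6)*35706 = (24 + 12/(-1 + I*√2))*35706 = 856944 + 428472/(-1 + I*√2)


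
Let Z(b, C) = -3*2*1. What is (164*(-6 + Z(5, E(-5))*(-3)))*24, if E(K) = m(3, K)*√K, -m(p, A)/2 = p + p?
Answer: 47232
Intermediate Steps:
m(p, A) = -4*p (m(p, A) = -2*(p + p) = -4*p)
E(K) = -12*√K (E(K) = (-4*3)*√K = -12*√K)
Z(b, C) = -6 (Z(b, C) = -6*1 = -6)
(164*(-6 + Z(5, E(-5))*(-3)))*24 = (164*(-6 - 6*(-3)))*24 = (164*(-6 + 18))*24 = (164*12)*24 = 1968*24 = 47232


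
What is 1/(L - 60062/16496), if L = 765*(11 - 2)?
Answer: 8248/56757449 ≈ 0.00014532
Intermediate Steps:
L = 6885 (L = 765*9 = 6885)
1/(L - 60062/16496) = 1/(6885 - 60062/16496) = 1/(6885 - 60062*1/16496) = 1/(6885 - 30031/8248) = 1/(56757449/8248) = 8248/56757449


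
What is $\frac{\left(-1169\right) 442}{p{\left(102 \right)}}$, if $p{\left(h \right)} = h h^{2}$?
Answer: $- \frac{15197}{31212} \approx -0.4869$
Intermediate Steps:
$p{\left(h \right)} = h^{3}$
$\frac{\left(-1169\right) 442}{p{\left(102 \right)}} = \frac{\left(-1169\right) 442}{102^{3}} = - \frac{516698}{1061208} = \left(-516698\right) \frac{1}{1061208} = - \frac{15197}{31212}$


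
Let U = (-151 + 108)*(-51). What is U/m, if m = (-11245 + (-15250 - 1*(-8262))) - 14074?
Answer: -731/10769 ≈ -0.067880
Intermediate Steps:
m = -32307 (m = (-11245 + (-15250 + 8262)) - 14074 = (-11245 - 6988) - 14074 = -18233 - 14074 = -32307)
U = 2193 (U = -43*(-51) = 2193)
U/m = 2193/(-32307) = 2193*(-1/32307) = -731/10769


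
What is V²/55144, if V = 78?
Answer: 1521/13786 ≈ 0.11033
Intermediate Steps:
V²/55144 = 78²/55144 = 6084*(1/55144) = 1521/13786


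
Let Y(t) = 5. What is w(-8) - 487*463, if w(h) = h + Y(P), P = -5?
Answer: -225484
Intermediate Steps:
w(h) = 5 + h (w(h) = h + 5 = 5 + h)
w(-8) - 487*463 = (5 - 8) - 487*463 = -3 - 225481 = -225484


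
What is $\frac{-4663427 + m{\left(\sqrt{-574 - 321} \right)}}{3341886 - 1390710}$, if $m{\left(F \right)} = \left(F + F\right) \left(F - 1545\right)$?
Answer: $- \frac{4665217}{1951176} - \frac{515 i \sqrt{895}}{325196} \approx -2.391 - 0.047378 i$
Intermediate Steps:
$m{\left(F \right)} = 2 F \left(-1545 + F\right)$
$\frac{-4663427 + m{\left(\sqrt{-574 - 321} \right)}}{3341886 - 1390710} = \frac{-4663427 + 2 \sqrt{-574 - 321} \left(-1545 + \sqrt{-574 - 321}\right)}{3341886 - 1390710} = \frac{-4663427 + 2 \sqrt{-895} \left(-1545 + \sqrt{-895}\right)}{1951176} = \left(-4663427 + 2 i \sqrt{895} \left(-1545 + i \sqrt{895}\right)\right) \frac{1}{1951176} = - \frac{4663427}{1951176} + \frac{i \sqrt{895} \left(-1545 + i \sqrt{895}\right)}{975588}$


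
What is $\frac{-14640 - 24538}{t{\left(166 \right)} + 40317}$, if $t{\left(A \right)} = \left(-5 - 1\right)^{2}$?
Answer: $- \frac{39178}{40353} \approx -0.97088$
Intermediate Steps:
$t{\left(A \right)} = 36$ ($t{\left(A \right)} = \left(-6\right)^{2} = 36$)
$\frac{-14640 - 24538}{t{\left(166 \right)} + 40317} = \frac{-14640 - 24538}{36 + 40317} = - \frac{39178}{40353}$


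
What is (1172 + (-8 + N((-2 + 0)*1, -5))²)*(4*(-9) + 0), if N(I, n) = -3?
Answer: -46548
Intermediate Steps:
(1172 + (-8 + N((-2 + 0)*1, -5))²)*(4*(-9) + 0) = (1172 + (-8 - 3)²)*(4*(-9) + 0) = (1172 + (-11)²)*(-36 + 0) = (1172 + 121)*(-36) = 1293*(-36) = -46548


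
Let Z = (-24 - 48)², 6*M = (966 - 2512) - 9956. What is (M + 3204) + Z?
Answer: 6471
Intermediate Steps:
M = -1917 (M = ((966 - 2512) - 9956)/6 = (-1546 - 9956)/6 = (⅙)*(-11502) = -1917)
Z = 5184 (Z = (-72)² = 5184)
(M + 3204) + Z = (-1917 + 3204) + 5184 = 1287 + 5184 = 6471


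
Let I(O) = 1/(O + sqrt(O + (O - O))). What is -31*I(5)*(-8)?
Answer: 62 - 62*sqrt(5)/5 ≈ 34.273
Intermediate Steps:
I(O) = 1/(O + sqrt(O)) (I(O) = 1/(O + sqrt(O + 0)) = 1/(O + sqrt(O)))
-31*I(5)*(-8) = -31/(5 + sqrt(5))*(-8) = 248/(5 + sqrt(5))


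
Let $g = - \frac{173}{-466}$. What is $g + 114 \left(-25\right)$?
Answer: $- \frac{1327927}{466} \approx -2849.6$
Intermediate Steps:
$g = \frac{173}{466}$ ($g = \left(-173\right) \left(- \frac{1}{466}\right) = \frac{173}{466} \approx 0.37124$)
$g + 114 \left(-25\right) = \frac{173}{466} + 114 \left(-25\right) = \frac{173}{466} - 2850 = - \frac{1327927}{466}$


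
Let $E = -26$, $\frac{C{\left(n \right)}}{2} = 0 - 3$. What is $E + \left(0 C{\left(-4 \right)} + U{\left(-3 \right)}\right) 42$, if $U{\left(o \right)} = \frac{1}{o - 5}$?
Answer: $- \frac{125}{4} \approx -31.25$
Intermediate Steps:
$C{\left(n \right)} = -6$ ($C{\left(n \right)} = 2 \left(0 - 3\right) = 2 \left(-3\right) = -6$)
$U{\left(o \right)} = \frac{1}{-5 + o}$
$E + \left(0 C{\left(-4 \right)} + U{\left(-3 \right)}\right) 42 = -26 + \left(0 \left(-6\right) + \frac{1}{-5 - 3}\right) 42 = -26 + \left(0 + \frac{1}{-8}\right) 42 = -26 + \left(0 - \frac{1}{8}\right) 42 = -26 - \frac{21}{4} = - \frac{125}{4}$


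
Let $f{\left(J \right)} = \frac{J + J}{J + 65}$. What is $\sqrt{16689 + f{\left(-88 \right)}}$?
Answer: $\frac{\sqrt{8832529}}{23} \approx 129.22$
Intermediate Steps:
$f{\left(J \right)} = \frac{2 J}{65 + J}$
$\sqrt{16689 + f{\left(-88 \right)}} = \sqrt{16689 + 2 \left(-88\right) \frac{1}{65 - 88}} = \sqrt{16689 + 2 \left(-88\right) \frac{1}{-23}} = \sqrt{16689 + 2 \left(-88\right) \left(- \frac{1}{23}\right)} = \sqrt{16689 + \frac{176}{23}} = \sqrt{\frac{384023}{23}} = \frac{\sqrt{8832529}}{23}$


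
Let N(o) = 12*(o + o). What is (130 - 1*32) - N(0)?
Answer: 98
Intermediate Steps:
N(o) = 24*o (N(o) = 12*(2*o) = 24*o)
(130 - 1*32) - N(0) = (130 - 1*32) - 24*0 = (130 - 32) - 1*0 = 98 + 0 = 98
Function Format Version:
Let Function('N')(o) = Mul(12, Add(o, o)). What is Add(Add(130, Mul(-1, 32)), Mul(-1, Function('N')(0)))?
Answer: 98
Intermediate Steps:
Function('N')(o) = Mul(24, o) (Function('N')(o) = Mul(12, Mul(2, o)) = Mul(24, o))
Add(Add(130, Mul(-1, 32)), Mul(-1, Function('N')(0))) = Add(Add(130, Mul(-1, 32)), Mul(-1, Mul(24, 0))) = Add(Add(130, -32), Mul(-1, 0)) = Add(98, 0) = 98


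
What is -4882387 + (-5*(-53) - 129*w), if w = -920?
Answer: -4763442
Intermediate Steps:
-4882387 + (-5*(-53) - 129*w) = -4882387 + (-5*(-53) - 129*(-920)) = -4882387 + (265 + 118680) = -4882387 + 118945 = -4763442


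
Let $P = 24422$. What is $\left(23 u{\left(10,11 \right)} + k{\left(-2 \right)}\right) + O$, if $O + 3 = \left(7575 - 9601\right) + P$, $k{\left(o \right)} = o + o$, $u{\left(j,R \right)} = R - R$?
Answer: $22389$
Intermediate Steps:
$u{\left(j,R \right)} = 0$
$k{\left(o \right)} = 2 o$
$O = 22393$ ($O = -3 + \left(\left(7575 - 9601\right) + 24422\right) = -3 + \left(-2026 + 24422\right) = -3 + 22396 = 22393$)
$\left(23 u{\left(10,11 \right)} + k{\left(-2 \right)}\right) + O = \left(23 \cdot 0 + 2 \left(-2\right)\right) + 22393 = \left(0 - 4\right) + 22393 = -4 + 22393 = 22389$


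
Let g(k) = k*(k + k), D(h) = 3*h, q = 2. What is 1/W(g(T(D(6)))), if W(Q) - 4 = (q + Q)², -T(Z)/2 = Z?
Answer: 1/6728840 ≈ 1.4861e-7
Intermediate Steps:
T(Z) = -2*Z
g(k) = 2*k² (g(k) = k*(2*k) = 2*k²)
W(Q) = 4 + (2 + Q)²
1/W(g(T(D(6)))) = 1/(4 + (2 + 2*(-6*6)²)²) = 1/(4 + (2 + 2*(-2*18)²)²) = 1/(4 + (2 + 2*(-36)²)²) = 1/(4 + (2 + 2*1296)²) = 1/(4 + (2 + 2592)²) = 1/(4 + 2594²) = 1/(4 + 6728836) = 1/6728840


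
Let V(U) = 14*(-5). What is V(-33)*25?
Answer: -1750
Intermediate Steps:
V(U) = -70
V(-33)*25 = -70*25 = -1750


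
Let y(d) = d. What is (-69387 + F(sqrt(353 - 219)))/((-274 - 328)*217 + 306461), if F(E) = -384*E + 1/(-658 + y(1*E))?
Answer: -15016387934/38051600205 - 166206721*sqrt(134)/76103200410 ≈ -0.41991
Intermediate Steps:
F(E) = 1/(-658 + E) - 384*E (F(E) = -384*E + 1/(-658 + 1*E) = -384*E + 1/(-658 + E) = 1/(-658 + E) - 384*E)
(-69387 + F(sqrt(353 - 219)))/((-274 - 328)*217 + 306461) = (-69387 + (1 - 384*(sqrt(353 - 219))**2 + 252672*sqrt(353 - 219))/(-658 + sqrt(353 - 219)))/((-274 - 328)*217 + 306461) = (-69387 + (1 - 384*(sqrt(134))**2 + 252672*sqrt(134))/(-658 + sqrt(134)))/(-602*217 + 306461) = (-69387 + (1 - 384*134 + 252672*sqrt(134))/(-658 + sqrt(134)))/(-130634 + 306461) = (-69387 + (1 - 51456 + 252672*sqrt(134))/(-658 + sqrt(134)))/175827 = (-69387 + (-51455 + 252672*sqrt(134))/(-658 + sqrt(134)))*(1/175827) = -23129/58609 + (-51455 + 252672*sqrt(134))/(175827*(-658 + sqrt(134)))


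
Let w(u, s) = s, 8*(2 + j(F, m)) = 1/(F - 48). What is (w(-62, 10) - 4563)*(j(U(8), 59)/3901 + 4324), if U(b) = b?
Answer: -24575887632567/1248320 ≈ -1.9687e+7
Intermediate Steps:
j(F, m) = -2 + 1/(8*(-48 + F)) (j(F, m) = -2 + 1/(8*(F - 48)) = -2 + 1/(8*(-48 + F)))
(w(-62, 10) - 4563)*(j(U(8), 59)/3901 + 4324) = (10 - 4563)*(((769 - 16*8)/(8*(-48 + 8)))/3901 + 4324) = -4553*(((⅛)*(769 - 128)/(-40))*(1/3901) + 4324) = -4553*(((⅛)*(-1/40)*641)*(1/3901) + 4324) = -4553*(-641/320*1/3901 + 4324) = -4553*(-641/1248320 + 4324) = -4553*5397735039/1248320 = -24575887632567/1248320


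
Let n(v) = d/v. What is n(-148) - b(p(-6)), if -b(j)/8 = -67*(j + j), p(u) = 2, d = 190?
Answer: -158751/74 ≈ -2145.3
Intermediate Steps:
n(v) = 190/v
b(j) = 1072*j (b(j) = -(-536)*(j + j) = -(-536)*2*j = -(-1072)*j = 1072*j)
n(-148) - b(p(-6)) = 190/(-148) - 1072*2 = 190*(-1/148) - 1*2144 = -95/74 - 2144 = -158751/74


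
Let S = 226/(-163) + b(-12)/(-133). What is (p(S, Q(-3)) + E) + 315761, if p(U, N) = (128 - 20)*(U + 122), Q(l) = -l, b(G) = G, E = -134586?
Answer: 4210300313/21679 ≈ 1.9421e+5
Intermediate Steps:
S = -28102/21679 (S = 226/(-163) - 12/(-133) = 226*(-1/163) - 12*(-1/133) = -226/163 + 12/133 = -28102/21679 ≈ -1.2963)
p(U, N) = 13176 + 108*U (p(U, N) = 108*(122 + U) = 13176 + 108*U)
(p(S, Q(-3)) + E) + 315761 = ((13176 + 108*(-28102/21679)) - 134586) + 315761 = ((13176 - 3035016/21679) - 134586) + 315761 = (282607488/21679 - 134586) + 315761 = -2635082406/21679 + 315761 = 4210300313/21679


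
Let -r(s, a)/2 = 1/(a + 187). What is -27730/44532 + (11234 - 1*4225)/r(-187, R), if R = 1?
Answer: -14669878901/22266 ≈ -6.5885e+5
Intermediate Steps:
r(s, a) = -2/(187 + a) (r(s, a) = -2/(a + 187) = -2/(187 + a))
-27730/44532 + (11234 - 1*4225)/r(-187, R) = -27730/44532 + (11234 - 1*4225)/((-2/(187 + 1))) = -27730*1/44532 + (11234 - 4225)/((-2/188)) = -13865/22266 + 7009/((-2*1/188)) = -13865/22266 + 7009/(-1/94) = -13865/22266 + 7009*(-94) = -13865/22266 - 658846 = -14669878901/22266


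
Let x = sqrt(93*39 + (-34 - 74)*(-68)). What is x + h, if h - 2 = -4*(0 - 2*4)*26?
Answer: 834 + 3*sqrt(1219) ≈ 938.74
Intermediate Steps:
h = 834 (h = 2 - 4*(0 - 2*4)*26 = 2 - 4*(0 - 8)*26 = 2 - 4*(-8)*26 = 2 + 32*26 = 2 + 832 = 834)
x = 3*sqrt(1219) (x = sqrt(3627 - 108*(-68)) = sqrt(3627 + 7344) = sqrt(10971) = 3*sqrt(1219) ≈ 104.74)
x + h = 3*sqrt(1219) + 834 = 834 + 3*sqrt(1219)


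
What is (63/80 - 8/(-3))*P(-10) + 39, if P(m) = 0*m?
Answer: 39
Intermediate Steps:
P(m) = 0
(63/80 - 8/(-3))*P(-10) + 39 = (63/80 - 8/(-3))*0 + 39 = (63*(1/80) - 8*(-1/3))*0 + 39 = (63/80 + 8/3)*0 + 39 = (829/240)*0 + 39 = 0 + 39 = 39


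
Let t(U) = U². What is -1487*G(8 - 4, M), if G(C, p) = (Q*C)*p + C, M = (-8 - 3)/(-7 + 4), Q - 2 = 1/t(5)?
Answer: -1260976/25 ≈ -50439.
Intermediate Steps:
Q = 51/25 (Q = 2 + 1/(5²) = 2 + 1/25 = 51/25 ≈ 2.0400)
M = 11/3 (M = -11/(-3) = -11*(-⅓) = 11/3 ≈ 3.6667)
G(C, p) = C + 51*C*p/25 (G(C, p) = (51*C/25)*p + C = 51*C*p/25 + C = C + 51*C*p/25)
-1487*G(8 - 4, M) = -1487*(8 - 4)*(25 + 51*(11/3))/25 = -1487*4*(25 + 187)/25 = -1487*4*212/25 = -1487*848/25 = -1260976/25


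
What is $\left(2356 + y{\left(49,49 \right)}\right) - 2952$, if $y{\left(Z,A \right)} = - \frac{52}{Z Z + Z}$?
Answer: $- \frac{730126}{1225} \approx -596.02$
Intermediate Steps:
$y{\left(Z,A \right)} = - \frac{52}{Z + Z^{2}}$ ($y{\left(Z,A \right)} = - \frac{52}{Z^{2} + Z} = - \frac{52}{Z + Z^{2}}$)
$\left(2356 + y{\left(49,49 \right)}\right) - 2952 = \left(2356 - \frac{52}{49 \left(1 + 49\right)}\right) - 2952 = \left(2356 - \frac{52}{49 \cdot 50}\right) - 2952 = \left(2356 - \frac{52}{49} \cdot \frac{1}{50}\right) - 2952 = \left(2356 - \frac{26}{1225}\right) - 2952 = \frac{2886074}{1225} - 2952 = - \frac{730126}{1225}$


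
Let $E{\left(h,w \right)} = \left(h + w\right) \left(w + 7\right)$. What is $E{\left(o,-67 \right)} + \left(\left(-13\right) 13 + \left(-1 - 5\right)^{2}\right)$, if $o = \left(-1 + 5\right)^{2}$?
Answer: $2927$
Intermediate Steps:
$o = 16$ ($o = 4^{2} = 16$)
$E{\left(h,w \right)} = \left(7 + w\right) \left(h + w\right)$ ($E{\left(h,w \right)} = \left(h + w\right) \left(7 + w\right) = \left(7 + w\right) \left(h + w\right)$)
$E{\left(o,-67 \right)} + \left(\left(-13\right) 13 + \left(-1 - 5\right)^{2}\right) = \left(\left(-67\right)^{2} + 7 \cdot 16 + 7 \left(-67\right) + 16 \left(-67\right)\right) + \left(\left(-13\right) 13 + \left(-1 - 5\right)^{2}\right) = \left(4489 + 112 - 469 - 1072\right) - \left(169 - \left(-6\right)^{2}\right) = 3060 + \left(-169 + 36\right) = 3060 - 133 = 2927$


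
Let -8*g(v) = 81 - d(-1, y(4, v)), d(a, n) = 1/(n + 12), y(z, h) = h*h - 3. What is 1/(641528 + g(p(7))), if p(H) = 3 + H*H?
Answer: 2713/1740437995 ≈ 1.5588e-6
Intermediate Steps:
y(z, h) = -3 + h**2 (y(z, h) = h**2 - 3 = -3 + h**2)
p(H) = 3 + H**2
d(a, n) = 1/(12 + n)
g(v) = -81/8 + 1/(8*(9 + v**2)) (g(v) = -(81 - 1/(12 + (-3 + v**2)))/8 = -(81 - 1/(9 + v**2))/8 = -81/8 + 1/(8*(9 + v**2)))
1/(641528 + g(p(7))) = 1/(641528 + (-728 - 81*(3 + 7**2)**2)/(8*(9 + (3 + 7**2)**2))) = 1/(641528 + (-728 - 81*(3 + 49)**2)/(8*(9 + (3 + 49)**2))) = 1/(641528 + (-728 - 81*52**2)/(8*(9 + 52**2))) = 1/(641528 + (-728 - 81*2704)/(8*(9 + 2704))) = 1/(641528 + (1/8)*(-728 - 219024)/2713) = 1/(641528 + (1/8)*(1/2713)*(-219752)) = 1/(641528 - 27469/2713) = 1/(1740437995/2713) = 2713/1740437995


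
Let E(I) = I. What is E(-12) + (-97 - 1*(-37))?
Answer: -72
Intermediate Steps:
E(-12) + (-97 - 1*(-37)) = -12 + (-97 - 1*(-37)) = -12 + (-97 + 37) = -12 - 60 = -72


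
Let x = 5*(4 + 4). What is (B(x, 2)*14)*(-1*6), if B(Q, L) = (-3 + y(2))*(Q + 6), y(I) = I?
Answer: 3864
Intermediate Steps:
x = 40 (x = 5*8 = 40)
B(Q, L) = -6 - Q (B(Q, L) = (-3 + 2)*(Q + 6) = -(6 + Q) = -6 - Q)
(B(x, 2)*14)*(-1*6) = ((-6 - 1*40)*14)*(-1*6) = ((-6 - 40)*14)*(-6) = -46*14*(-6) = -644*(-6) = 3864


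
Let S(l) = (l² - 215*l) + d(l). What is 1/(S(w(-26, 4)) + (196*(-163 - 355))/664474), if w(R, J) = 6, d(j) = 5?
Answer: -332237/415014777 ≈ -0.00080054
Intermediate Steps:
S(l) = 5 + l² - 215*l (S(l) = (l² - 215*l) + 5 = 5 + l² - 215*l)
1/(S(w(-26, 4)) + (196*(-163 - 355))/664474) = 1/((5 + 6² - 215*6) + (196*(-163 - 355))/664474) = 1/((5 + 36 - 1290) + (196*(-518))*(1/664474)) = 1/(-1249 - 101528*1/664474) = 1/(-1249 - 50764/332237) = 1/(-415014777/332237) = -332237/415014777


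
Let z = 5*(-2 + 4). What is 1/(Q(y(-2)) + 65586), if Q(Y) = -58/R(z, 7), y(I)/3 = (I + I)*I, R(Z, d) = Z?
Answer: 5/327901 ≈ 1.5249e-5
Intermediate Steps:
z = 10 (z = 5*2 = 10)
y(I) = 6*I**2 (y(I) = 3*((I + I)*I) = 3*((2*I)*I) = 3*(2*I**2) = 6*I**2)
Q(Y) = -29/5 (Q(Y) = -58/10 = -58*1/10 = -29/5)
1/(Q(y(-2)) + 65586) = 1/(-29/5 + 65586) = 1/(327901/5) = 5/327901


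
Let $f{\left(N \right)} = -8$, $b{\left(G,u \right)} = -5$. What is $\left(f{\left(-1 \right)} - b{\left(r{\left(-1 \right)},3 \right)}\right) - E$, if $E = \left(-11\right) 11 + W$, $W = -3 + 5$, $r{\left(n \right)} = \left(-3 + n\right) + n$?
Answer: $116$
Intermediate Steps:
$r{\left(n \right)} = -3 + 2 n$
$W = 2$
$E = -119$ ($E = \left(-11\right) 11 + 2 = -121 + 2 = -119$)
$\left(f{\left(-1 \right)} - b{\left(r{\left(-1 \right)},3 \right)}\right) - E = \left(-8 - -5\right) - -119 = \left(-8 + 5\right) + 119 = -3 + 119 = 116$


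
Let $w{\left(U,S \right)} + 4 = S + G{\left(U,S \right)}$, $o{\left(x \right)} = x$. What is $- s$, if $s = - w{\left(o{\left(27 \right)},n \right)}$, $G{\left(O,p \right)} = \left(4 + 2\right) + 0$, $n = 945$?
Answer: $947$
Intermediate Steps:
$G{\left(O,p \right)} = 6$ ($G{\left(O,p \right)} = 6 + 0 = 6$)
$w{\left(U,S \right)} = 2 + S$ ($w{\left(U,S \right)} = -4 + \left(S + 6\right) = -4 + \left(6 + S\right) = 2 + S$)
$s = -947$ ($s = - (2 + 945) = \left(-1\right) 947 = -947$)
$- s = \left(-1\right) \left(-947\right) = 947$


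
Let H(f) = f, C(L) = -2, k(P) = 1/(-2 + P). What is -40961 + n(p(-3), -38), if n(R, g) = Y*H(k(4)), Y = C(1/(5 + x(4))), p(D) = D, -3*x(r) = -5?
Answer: -40962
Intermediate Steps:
x(r) = 5/3 (x(r) = -⅓*(-5) = 5/3)
Y = -2
n(R, g) = -1 (n(R, g) = -2/(-2 + 4) = -2/2 = -2*½ = -1)
-40961 + n(p(-3), -38) = -40961 - 1 = -40962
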